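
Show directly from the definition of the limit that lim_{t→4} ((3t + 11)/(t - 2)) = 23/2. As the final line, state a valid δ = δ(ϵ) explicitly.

δ = min(1, (2/17)ϵ)

Let ϵ > 0 be given. We want δ > 0 with 0 < |t − 4| < δ ⇒ |(3t + 11)/(t - 2) − (23/2)| < ϵ.
Combining over a common denominator, (3t + 11)/(t - 2) − (23/2) = [(3t + 11)·2 − 23·(t - 2)] / [2·(t - 2)] = -17(t − 4) / (2(t - 2)).
So |(3t + 11)/(t - 2) − (23/2)| = 17|t − 4| / (2·|t − 2|).
Require δ ≤ 1, so |t − 2| ≥ |2| − |t − 4| > 2 − 1 = 1.
Hence |(3t + 11)/(t - 2) − (23/2)| < 17|t − 4|/(2·1) = (17/2)|t − 4|, which is < ϵ once |t − 4| < (2/17)ϵ.
Take δ = min(1, (2/17)ϵ). Then 0 < |t − 4| < δ forces both bounds, so |(3t + 11)/(t - 2) − (23/2)| < ϵ.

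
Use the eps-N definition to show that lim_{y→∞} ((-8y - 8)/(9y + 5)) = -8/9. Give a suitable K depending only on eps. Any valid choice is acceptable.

K = (32/81)/eps

Let eps > 0 be given. We seek K > 0 such that y > K implies |(-8y - 8)/(9y + 5) + 8/9| < eps.
(-8y - 8)/(9y + 5) + 8/9 = (9(-8y - 8) − (-8)(9y + 5)) / (9(9y + 5)) = -32/(9(9y + 5)).
For y > 0 we have 9y + 5 > 9y, so |(-8y - 8)/(9y + 5) + 8/9| = 32/(9(9y + 5)) < 32/(9·9y) = (32/81)/y.
Thus |(-8y - 8)/(9y + 5) + 8/9| < eps whenever y > (32/81)/eps.
Take K = (32/81)/eps. If y > K then |(-8y - 8)/(9y + 5) + 8/9| < (32/81)/y < eps.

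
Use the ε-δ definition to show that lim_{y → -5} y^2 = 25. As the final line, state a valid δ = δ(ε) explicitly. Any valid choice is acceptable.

δ = min(1, ε/11)

Fix ε > 0. We seek δ > 0 with 0 < |y + 5| < δ ⇒ |y^2 − 25| < ε.
Factor: y^2 − 25 = (y + 5)(y - 5), so |y^2 − 25| = |y + 5|·|y - 5|.
Restrict δ ≤ 1. Then |y + 5| < 1 gives |y| < 6, so by the triangle inequality |y - 5| ≤ 6 + 5 = 11.
Hence |y^2 − 25| ≤ 11|y + 5|, which is < ε once |y + 5| < ε/11.
Take δ = min(1, ε/11). If 0 < |y + 5| < δ then both bounds hold and |y^2 − 25| ≤ 11|y + 5| < 11·(ε/11) = ε.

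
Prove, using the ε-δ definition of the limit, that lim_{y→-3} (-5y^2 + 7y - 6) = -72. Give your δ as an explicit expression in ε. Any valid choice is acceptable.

δ = min(1, ε/42)

Suppose ε > 0. We want δ > 0 such that 0 < |y + 3| < δ implies |(-5y^2 + 7y - 6) + 72| < ε.
(-5y^2 + 7y - 6) + 72 = -5y^2 + 7y + 66 = (y + 3)(-5y + 22).
So |(-5y^2 + 7y - 6) + 72| = |y + 3|·|-5y + 22|.
Assume first that |y + 3| < 1, so |y| < 4. Then |-5y + 22| ≤ 5·4 + 22 = 42.
Hence |(-5y^2 + 7y - 6) + 72| ≤ 42|y + 3| < ε provided |y + 3| < ε/42.
Take δ = min(1, ε/42). Then 0 < |y + 3| < δ gives both |y + 3| < 1 and |y + 3| < ε/42, so |(-5y^2 + 7y - 6) + 72| < ε.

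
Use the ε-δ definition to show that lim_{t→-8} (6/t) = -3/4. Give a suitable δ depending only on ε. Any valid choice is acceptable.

Fix ε > 0. We seek δ > 0 such that 0 < |t + 8| < δ implies |6/t + 3/4| < ε.
|6/t + 3/4| = 6·|-8 − t|/(8·|t|) = 6|t + 8|/(8|t|).
Restrict δ ≤ 4. Then |t + 8| < 4 gives |t| > 4, so 8|t| > 32.
Then |6/t + 3/4| < 6|t + 8|/32, which is < ε when |t + 8| < (16/3)ε.
Take δ = min(4, (16/3)ε). Then 0 < |t + 8| < δ gives both |t + 8| < 4 and |t + 8| < (16/3)ε, so |6/t + 3/4| < ε.

δ = min(4, (16/3)ε)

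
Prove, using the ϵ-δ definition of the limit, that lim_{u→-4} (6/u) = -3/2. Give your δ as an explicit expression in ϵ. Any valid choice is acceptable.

δ = min(2, (4/3)ϵ)

Let ϵ > 0. We seek δ > 0 such that 0 < |u + 4| < δ implies |6/u + 3/2| < ϵ.
|6/u + 3/2| = 6·|-4 − u|/(4·|u|) = 6|u + 4|/(4|u|).
Restrict δ ≤ 2. Then |u + 4| < 2 gives |u| > 2, so 4|u| > 8.
Then |6/u + 3/2| < 6|u + 4|/8, which is < ϵ when |u + 4| < (4/3)ϵ.
Take δ = min(2, (4/3)ϵ). Then 0 < |u + 4| < δ gives both |u + 4| < 2 and |u + 4| < (4/3)ϵ, so |6/u + 3/2| < ϵ.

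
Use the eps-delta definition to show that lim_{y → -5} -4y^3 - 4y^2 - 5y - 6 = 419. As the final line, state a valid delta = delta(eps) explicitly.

Let eps > 0 be given. We want delta > 0 such that 0 < |y + 5| < delta implies |(-4y^3 - 4y^2 - 5y - 6) − 419| < eps.
(-4y^3 - 4y^2 - 5y - 6) − 419 = -4y^3 - 4y^2 - 5y - 425 = (y + 5)(-4y^2 + 16y - 85).
So |(-4y^3 - 4y^2 - 5y - 6) − 419| = |y + 5|·|-4y^2 + 16y - 85|.
Assume first that |y + 5| < 1, so |y| < 6. Then |-4y^2 + 16y - 85| ≤ 4·6^2 + 16·6 + 85 = 325.
Hence |(-4y^3 - 4y^2 - 5y - 6) − 419| ≤ 325|y + 5| < eps provided |y + 5| < eps/325.
Take delta = min(1, eps/325). Then 0 < |y + 5| < delta gives both |y + 5| < 1 and |y + 5| < eps/325, so |(-4y^3 - 4y^2 - 5y - 6) − 419| < eps.

delta = min(1, eps/325)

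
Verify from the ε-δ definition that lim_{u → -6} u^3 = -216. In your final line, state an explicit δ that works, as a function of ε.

Let ε > 0. We seek δ > 0 with 0 < |u + 6| < δ ⇒ |u^3 + 216| < ε.
Factor: u^3 + 216 = (u + 6)(u^2 - 6u + 36), so |u^3 + 216| = |u + 6|·|u^2 - 6u + 36|.
Impose δ ≤ 2 so that |u| < 8; then |u^2 - 6u + 36| ≤ 148.
Hence |u^3 + 216| ≤ 148|u + 6|, which is < ε once |u + 6| < ε/148.
Take δ = min(2, ε/148). If 0 < |u + 6| < δ then both bounds hold and |u^3 + 216| ≤ 148|u + 6| < 148·(ε/148) = ε.

δ = min(2, ε/148)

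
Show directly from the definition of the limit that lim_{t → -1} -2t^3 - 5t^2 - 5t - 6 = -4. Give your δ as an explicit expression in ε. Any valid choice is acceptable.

Let ε > 0. We want δ > 0 such that 0 < |t + 1| < δ implies |(-2t^3 - 5t^2 - 5t - 6) + 4| < ε.
(-2t^3 - 5t^2 - 5t - 6) + 4 = -2t^3 - 5t^2 - 5t - 2 = (t + 1)(-2t^2 - 3t - 2).
So |(-2t^3 - 5t^2 - 5t - 6) + 4| = |t + 1|·|-2t^2 - 3t - 2|.
Require δ ≤ 1. Then |t + 1| < 1 gives |t| < 2, and by the triangle inequality |-2t^2 - 3t - 2| ≤ 2·2^2 + 3·2 + 2 = 16.
Hence |(-2t^3 - 5t^2 - 5t - 6) + 4| ≤ 16|t + 1| < ε provided |t + 1| < ε/16.
Take δ = min(1, ε/16). Then 0 < |t + 1| < δ gives both |t + 1| < 1 and |t + 1| < ε/16, so |(-2t^3 - 5t^2 - 5t - 6) + 4| < ε.

δ = min(1, ε/16)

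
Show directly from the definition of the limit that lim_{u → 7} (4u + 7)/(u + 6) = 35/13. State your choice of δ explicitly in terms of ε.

Let ε > 0. We want δ > 0 with 0 < |u − 7| < δ ⇒ |(4u + 7)/(u + 6) − (35/13)| < ε.
Combining over a common denominator, (4u + 7)/(u + 6) − (35/13) = [(4u + 7)·13 − 35·(u + 6)] / [13·(u + 6)] = 17(u − 7) / (13(u + 6)).
So |(4u + 7)/(u + 6) − (35/13)| = 17|u − 7| / (13·|u + 6|).
Restrict δ ≤ 13/2. Then |u − 7| < 13/2 gives |u + 6| = |(u − 7) + 13| ≥ 13 − 13/2 = 13/2.
Hence |(4u + 7)/(u + 6) − (35/13)| < 17|u − 7|/(13·(13/2)) = (34/169)|u − 7|, which is < ε once |u − 7| < (169/34)ε.
Take δ = min(13/2, (169/34)ε). Then 0 < |u − 7| < δ forces both bounds, so |(4u + 7)/(u + 6) − (35/13)| < ε.

δ = min(13/2, (169/34)ε)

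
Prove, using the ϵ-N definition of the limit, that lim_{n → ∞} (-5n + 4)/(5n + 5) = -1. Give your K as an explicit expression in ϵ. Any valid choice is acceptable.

K = (9/5)/ϵ

Let ϵ > 0. For n ≥ 1, |(-5n + 4)/(5n + 5) + 1| = |45|/(5(5n + 5)) = 45/(5(5n + 5)).
Since 5n + 5 ≥ 5n for n ≥ 1, this is ≤ 45/(5·5n) = (9/5)/n.
So |(-5n + 4)/(5n + 5) + 1| < ϵ whenever n > (9/5)/ϵ.
Take K = (9/5)/ϵ. If n > K then |(-5n + 4)/(5n + 5) + 1| ≤ (9/5)/n < ϵ.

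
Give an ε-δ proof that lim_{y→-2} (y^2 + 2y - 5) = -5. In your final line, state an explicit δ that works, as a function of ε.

Let ε > 0. We want δ > 0 such that 0 < |y + 2| < δ implies |(y^2 + 2y - 5) + 5| < ε.
(y^2 + 2y - 5) + 5 = y^2 + 2y = (y + 2)(y).
So |(y^2 + 2y - 5) + 5| = |y + 2|·|y|.
Require δ ≤ 1. Then |y + 2| < 1 gives |y| < 3, and by the triangle inequality |y| ≤ 3 = 3.
Hence |(y^2 + 2y - 5) + 5| ≤ 3|y + 2| < ε provided |y + 2| < ε/3.
Take δ = min(1, ε/3). Then 0 < |y + 2| < δ gives both |y + 2| < 1 and |y + 2| < ε/3, so |(y^2 + 2y - 5) + 5| < ε.

δ = min(1, ε/3)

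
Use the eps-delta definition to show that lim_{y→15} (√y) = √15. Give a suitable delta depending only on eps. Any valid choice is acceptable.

delta = min(15, √15·eps)

Fix eps > 0. We want delta > 0 such that 0 < |y − 15| < delta implies |√y − √15| < eps.
Multiplying by the conjugate, |√y − √15| = |y − 15|/(√y + √15).
Restrict delta ≤ 15 so that |y − 15| < 15 forces y > 0, and then √y + √15 > √15.
Hence |√y − √15| < |y − 15|/√15, which is < eps once |y − 15| < √15·eps.
Take delta = min(15, √15·eps). If 0 < |y − 15| < delta then y > 0 and |√y − √15| < |y − 15|/√15 < eps.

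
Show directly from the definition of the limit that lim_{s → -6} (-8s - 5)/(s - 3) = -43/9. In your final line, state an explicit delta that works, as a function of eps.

Fix eps > 0. We want delta > 0 with 0 < |s + 6| < delta ⇒ |(-8s - 5)/(s - 3) + 43/9| < eps.
Combining over a common denominator, (-8s - 5)/(s - 3) + 43/9 = [(-8s - 5)·(-9) − 43·(s - 3)] / [(-9)·(s - 3)] = 29(s + 6) / ((-9)(s - 3)).
So |(-8s - 5)/(s - 3) + 43/9| = 29|s + 6| / (9·|s − 3|).
Require delta ≤ 9/2, so |s − 3| ≥ |-9| − |s + 6| > 9 − 9/2 = 9/2.
Hence |(-8s - 5)/(s - 3) + 43/9| < 29|s + 6|/(9·(9/2)) = (58/81)|s + 6|, which is < eps once |s + 6| < (81/58)eps.
Take delta = min(9/2, (81/58)eps). Then 0 < |s + 6| < delta forces both bounds, so |(-8s - 5)/(s - 3) + 43/9| < eps.

delta = min(9/2, (81/58)eps)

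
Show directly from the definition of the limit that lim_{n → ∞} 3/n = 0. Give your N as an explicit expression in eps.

Suppose eps > 0. For n ≥ 1, |3/n − 0| = 3/(n) ≤ 3/n.
We need 3/n < eps, i.e. n > 3/eps.
Take N = 3/eps. If n > N then |3/n| ≤ 3/n < eps.

N = 3/eps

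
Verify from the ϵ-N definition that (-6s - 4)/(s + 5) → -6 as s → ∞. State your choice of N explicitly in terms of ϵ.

Suppose ϵ > 0. We seek N > 0 such that s > N implies |(-6s - 4)/(s + 5) + 6| < ϵ.
(-6s - 4)/(s + 5) + 6 = ((-6s - 4) − (-6)(s + 5)) / ((s + 5)) = 26/((s + 5)).
For s > 0 we have s + 5 > s, so |(-6s - 4)/(s + 5) + 6| = 26/((s + 5)) < 26/(s) = 26/s.
Thus |(-6s - 4)/(s + 5) + 6| < ϵ whenever s > 26/ϵ.
Take N = 26/ϵ. If s > N then |(-6s - 4)/(s + 5) + 6| < 26/s < ϵ.

N = 26/ϵ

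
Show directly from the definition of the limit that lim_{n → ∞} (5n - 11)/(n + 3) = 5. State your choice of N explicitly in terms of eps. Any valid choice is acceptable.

N = 26/eps

Let eps > 0 be given. For n ≥ 1, |(5n - 11)/(n + 3) − 5| = |-26|/((n + 3)) = 26/((n + 3)).
Since n + 3 ≥ n for n ≥ 1, this is ≤ 26/(n) = 26/n.
So |(5n - 11)/(n + 3) − 5| < eps whenever n > 26/eps.
Take N = 26/eps. If n > N then |(5n - 11)/(n + 3) − 5| ≤ 26/n < eps.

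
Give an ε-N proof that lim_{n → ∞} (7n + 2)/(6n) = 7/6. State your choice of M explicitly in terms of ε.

Let ε > 0 be given. For n ≥ 1, |(7n + 2)/(6n) − (7/6)| = |12|/(6(6n)) = 12/(6(6n)).
Since 6n ≥ 6n for n ≥ 1, this is ≤ 12/(6·6n) = (1/3)/n.
So |(7n + 2)/(6n) − (7/6)| < ε whenever n > (1/3)/ε.
Take M = (1/3)/ε. If n > M then |(7n + 2)/(6n) − (7/6)| ≤ (1/3)/n < ε.

M = (1/3)/ε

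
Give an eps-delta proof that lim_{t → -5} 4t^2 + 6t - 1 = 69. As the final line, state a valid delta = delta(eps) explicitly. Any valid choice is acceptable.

delta = min(2, eps/42)

Fix eps > 0. We want delta > 0 such that 0 < |t + 5| < delta implies |(4t^2 + 6t - 1) − 69| < eps.
(4t^2 + 6t - 1) − 69 = 4t^2 + 6t - 70 = (t + 5)(4t - 14).
So |(4t^2 + 6t - 1) − 69| = |t + 5|·|4t - 14|.
Require delta ≤ 2. Then |t + 5| < 2 gives |t| < 7, and by the triangle inequality |4t - 14| ≤ 4·7 + 14 = 42.
Hence |(4t^2 + 6t - 1) − 69| ≤ 42|t + 5| < eps provided |t + 5| < eps/42.
Choosing delta = min(2, eps/42) ensures both conditions, hence |(4t^2 + 6t - 1) − 69| < eps.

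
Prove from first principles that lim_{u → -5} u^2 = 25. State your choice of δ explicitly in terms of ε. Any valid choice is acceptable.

Let ε > 0 be given. We seek δ > 0 with 0 < |u + 5| < δ ⇒ |u^2 − 25| < ε.
Factor: u^2 − 25 = (u + 5)(u - 5), so |u^2 − 25| = |u + 5|·|u - 5|.
Impose δ ≤ 2 so that |u| < 7; then |u - 5| ≤ 12.
Hence |u^2 − 25| ≤ 12|u + 5|, which is < ε once |u + 5| < ε/12.
Take δ = min(2, ε/12). If 0 < |u + 5| < δ then both bounds hold and |u^2 − 25| ≤ 12|u + 5| < 12·(ε/12) = ε.

δ = min(2, ε/12)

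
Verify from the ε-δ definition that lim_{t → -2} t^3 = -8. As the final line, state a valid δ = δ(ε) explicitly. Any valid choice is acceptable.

δ = min(1, ε/19)

Suppose ε > 0. We seek δ > 0 with 0 < |t + 2| < δ ⇒ |t^3 + 8| < ε.
Factor: t^3 + 8 = (t + 2)(t^2 - 2t + 4), so |t^3 + 8| = |t + 2|·|t^2 - 2t + 4|.
Restrict δ ≤ 1. Then |t + 2| < 1 gives |t| < 3, so by the triangle inequality |t^2 - 2t + 4| ≤ 3^2 + 2·3 + 4 = 19.
Hence |t^3 + 8| ≤ 19|t + 2|, which is < ε once |t + 2| < ε/19.
Take δ = min(1, ε/19). If 0 < |t + 2| < δ then both bounds hold and |t^3 + 8| ≤ 19|t + 2| < 19·(ε/19) = ε.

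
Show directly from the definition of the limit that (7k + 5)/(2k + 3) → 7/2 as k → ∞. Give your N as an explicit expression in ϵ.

N = (11/4)/ϵ

Let ϵ > 0. For k ≥ 1, |(7k + 5)/(2k + 3) − (7/2)| = |-11|/(2(2k + 3)) = 11/(2(2k + 3)).
Since 2k + 3 ≥ 2k for k ≥ 1, this is ≤ 11/(2·2k) = (11/4)/k.
So |(7k + 5)/(2k + 3) − (7/2)| < ϵ whenever k > (11/4)/ϵ.
Take N = (11/4)/ϵ. If k > N then |(7k + 5)/(2k + 3) − (7/2)| ≤ (11/4)/k < ϵ.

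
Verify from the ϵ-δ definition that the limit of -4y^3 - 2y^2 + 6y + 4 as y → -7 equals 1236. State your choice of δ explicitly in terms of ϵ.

Let ϵ > 0. We want δ > 0 such that 0 < |y + 7| < δ implies |(-4y^3 - 2y^2 + 6y + 4) − 1236| < ϵ.
(-4y^3 - 2y^2 + 6y + 4) − 1236 = -4y^3 - 2y^2 + 6y - 1232 = (y + 7)(-4y^2 + 26y - 176).
So |(-4y^3 - 2y^2 + 6y + 4) − 1236| = |y + 7|·|-4y^2 + 26y - 176|.
Assume first that |y + 7| < 2, so |y| < 9. Then |-4y^2 + 26y - 176| ≤ 4·9^2 + 26·9 + 176 = 734.
Hence |(-4y^3 - 2y^2 + 6y + 4) − 1236| ≤ 734|y + 7| < ϵ provided |y + 7| < ϵ/734.
Take δ = min(2, ϵ/734). Then 0 < |y + 7| < δ gives both |y + 7| < 2 and |y + 7| < ϵ/734, so |(-4y^3 - 2y^2 + 6y + 4) − 1236| < ϵ.

δ = min(2, ϵ/734)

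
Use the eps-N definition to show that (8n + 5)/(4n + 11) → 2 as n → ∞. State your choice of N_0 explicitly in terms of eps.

N_0 = (17/4)/eps

Let eps > 0 be given. For n ≥ 1, |(8n + 5)/(4n + 11) − 2| = |-68|/(4(4n + 11)) = 68/(4(4n + 11)).
Since 4n + 11 ≥ 4n for n ≥ 1, this is ≤ 68/(4·4n) = (17/4)/n.
So |(8n + 5)/(4n + 11) − 2| < eps whenever n > (17/4)/eps.
Take N_0 = (17/4)/eps. If n > N_0 then |(8n + 5)/(4n + 11) − 2| ≤ (17/4)/n < eps.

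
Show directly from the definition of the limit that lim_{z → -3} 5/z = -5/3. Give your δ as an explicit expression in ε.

Suppose ε > 0. We seek δ > 0 such that 0 < |z + 3| < δ implies |5/z + 5/3| < ε.
|5/z + 5/3| = 5·|-3 − z|/(3·|z|) = 5|z + 3|/(3|z|).
Restrict δ ≤ 3/2. Then |z + 3| < 3/2 gives |z| > 3/2, so 3|z| > 9/2.
Then |5/z + 5/3| < 5|z + 3|/(9/2), which is < ε when |z + 3| < (9/10)ε.
Take δ = min(3/2, (9/10)ε). Then 0 < |z + 3| < δ gives both |z + 3| < 3/2 and |z + 3| < (9/10)ε, so |5/z + 5/3| < ε.

δ = min(3/2, (9/10)ε)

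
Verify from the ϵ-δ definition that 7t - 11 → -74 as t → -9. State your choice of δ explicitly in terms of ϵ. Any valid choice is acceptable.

Suppose ϵ > 0. We need δ > 0 so that 0 < |t + 9| < δ implies |(7t - 11) + 74| < ϵ.
Since (7t - 11) + 74 = 7(t + 9), we have |(7t - 11) + 74| = 7|t + 9|.
So 7|t + 9| < ϵ exactly when |t + 9| < ϵ/7.
Choosing δ = ϵ/7 gives |(7t - 11) + 74| = 7|t + 9| < ϵ whenever |t + 9| < δ.

δ = ϵ/7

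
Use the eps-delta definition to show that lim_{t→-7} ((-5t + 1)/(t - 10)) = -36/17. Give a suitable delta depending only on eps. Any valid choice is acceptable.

Fix eps > 0. We want delta > 0 with 0 < |t + 7| < delta ⇒ |(-5t + 1)/(t - 10) + 36/17| < eps.
Combining over a common denominator, (-5t + 1)/(t - 10) + 36/17 = [(-5t + 1)·(-17) − 36·(t - 10)] / [(-17)·(t - 10)] = 49(t + 7) / ((-17)(t - 10)).
So |(-5t + 1)/(t - 10) + 36/17| = 49|t + 7| / (17·|t − 10|).
Restrict delta ≤ 17/2. Then |t + 7| < 17/2 gives |t − 10| = |(t + 7) + (-17)| ≥ 17 − 17/2 = 17/2.
Hence |(-5t + 1)/(t - 10) + 36/17| < 49|t + 7|/(17·(17/2)) = (98/289)|t + 7|, which is < eps once |t + 7| < (289/98)eps.
Take delta = min(17/2, (289/98)eps). Then 0 < |t + 7| < delta forces both bounds, so |(-5t + 1)/(t - 10) + 36/17| < eps.

delta = min(17/2, (289/98)eps)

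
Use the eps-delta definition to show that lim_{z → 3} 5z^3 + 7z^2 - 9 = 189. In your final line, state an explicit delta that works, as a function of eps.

delta = min(2, eps/301)

Suppose eps > 0. We want delta > 0 such that 0 < |z − 3| < delta implies |(5z^3 + 7z^2 - 9) − 189| < eps.
(5z^3 + 7z^2 - 9) − 189 = 5z^3 + 7z^2 - 198 = (z − 3)(5z^2 + 22z + 66).
So |(5z^3 + 7z^2 - 9) − 189| = |z − 3|·|5z^2 + 22z + 66|.
Assume first that |z − 3| < 2, so |z| < 5. Then |5z^2 + 22z + 66| ≤ 5·5^2 + 22·5 + 66 = 301.
Hence |(5z^3 + 7z^2 - 9) − 189| ≤ 301|z − 3| < eps provided |z − 3| < eps/301.
Take delta = min(2, eps/301). Then 0 < |z − 3| < delta gives both |z − 3| < 2 and |z − 3| < eps/301, so |(5z^3 + 7z^2 - 9) − 189| < eps.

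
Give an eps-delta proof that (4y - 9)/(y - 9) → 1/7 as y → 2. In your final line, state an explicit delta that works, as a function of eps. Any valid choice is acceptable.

Suppose eps > 0. We want delta > 0 with 0 < |y − 2| < delta ⇒ |(4y - 9)/(y - 9) − (1/7)| < eps.
Combining over a common denominator, (4y - 9)/(y - 9) − (1/7) = [(4y - 9)·(-7) − (-1)·(y - 9)] / [(-7)·(y - 9)] = -27(y − 2) / ((-7)(y - 9)).
So |(4y - 9)/(y - 9) − (1/7)| = 27|y − 2| / (7·|y − 9|).
Restrict delta ≤ 7/2. Then |y − 2| < 7/2 gives |y − 9| = |(y − 2) + (-7)| ≥ 7 − 7/2 = 7/2.
Hence |(4y - 9)/(y - 9) − (1/7)| < 27|y − 2|/(7·(7/2)) = (54/49)|y − 2|, which is < eps once |y − 2| < (49/54)eps.
Take delta = min(7/2, (49/54)eps). Then 0 < |y − 2| < delta forces both bounds, so |(4y - 9)/(y - 9) − (1/7)| < eps.

delta = min(7/2, (49/54)eps)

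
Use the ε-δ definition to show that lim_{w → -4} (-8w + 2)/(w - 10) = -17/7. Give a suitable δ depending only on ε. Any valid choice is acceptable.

δ = min(7, (49/39)ε)

Fix ε > 0. We want δ > 0 with 0 < |w + 4| < δ ⇒ |(-8w + 2)/(w - 10) + 17/7| < ε.
Combining over a common denominator, (-8w + 2)/(w - 10) + 17/7 = [(-8w + 2)·(-14) − 34·(w - 10)] / [(-14)·(w - 10)] = 78(w + 4) / ((-14)(w - 10)).
So |(-8w + 2)/(w - 10) + 17/7| = 78|w + 4| / (14·|w − 10|).
Require δ ≤ 7, so |w − 10| ≥ |-14| − |w + 4| > 14 − 7 = 7.
Hence |(-8w + 2)/(w - 10) + 17/7| < 78|w + 4|/(14·7) = (39/49)|w + 4|, which is < ε once |w + 4| < (49/39)ε.
Take δ = min(7, (49/39)ε). Then 0 < |w + 4| < δ forces both bounds, so |(-8w + 2)/(w - 10) + 17/7| < ε.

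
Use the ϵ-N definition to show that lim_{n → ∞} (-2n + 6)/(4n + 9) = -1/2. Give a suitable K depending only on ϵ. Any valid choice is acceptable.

Let ϵ > 0 be given. For n ≥ 1, |(-2n + 6)/(4n + 9) + 1/2| = |42|/(4(4n + 9)) = 42/(4(4n + 9)).
Since 4n + 9 ≥ 4n for n ≥ 1, this is ≤ 42/(4·4n) = (21/8)/n.
So |(-2n + 6)/(4n + 9) + 1/2| < ϵ whenever n > (21/8)/ϵ.
Take K = (21/8)/ϵ. If n > K then |(-2n + 6)/(4n + 9) + 1/2| ≤ (21/8)/n < ϵ.

K = (21/8)/ϵ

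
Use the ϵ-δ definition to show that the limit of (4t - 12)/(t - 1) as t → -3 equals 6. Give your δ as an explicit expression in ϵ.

δ = min(2, ϵ)

Let ϵ > 0 be given. We want δ > 0 with 0 < |t + 3| < δ ⇒ |(4t - 12)/(t - 1) − 6| < ϵ.
Combining over a common denominator, (4t - 12)/(t - 1) − 6 = [(4t - 12)·(-4) − (-24)·(t - 1)] / [(-4)·(t - 1)] = 8(t + 3) / ((-4)(t - 1)).
So |(4t - 12)/(t - 1) − 6| = 8|t + 3| / (4·|t − 1|).
Restrict δ ≤ 2. Then |t + 3| < 2 gives |t − 1| = |(t + 3) + (-4)| ≥ 4 − 2 = 2.
Hence |(4t - 12)/(t - 1) − 6| < 8|t + 3|/(4·2) = |t + 3|, which is < ϵ once |t + 3| < ϵ.
Take δ = min(2, ϵ). Then 0 < |t + 3| < δ forces both bounds, so |(4t - 12)/(t - 1) − 6| < ϵ.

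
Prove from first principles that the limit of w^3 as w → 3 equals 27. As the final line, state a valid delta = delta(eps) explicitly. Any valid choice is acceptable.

Let eps > 0. We seek delta > 0 with 0 < |w − 3| < delta ⇒ |w^3 − 27| < eps.
Factor: w^3 − 27 = (w − 3)(w^2 + 3w + 9), so |w^3 − 27| = |w − 3|·|w^2 + 3w + 9|.
Impose delta ≤ 1 so that |w| < 4; then |w^2 + 3w + 9| ≤ 37.
Hence |w^3 − 27| ≤ 37|w − 3|, which is < eps once |w − 3| < eps/37.
Take delta = min(1, eps/37). If 0 < |w − 3| < delta then both bounds hold and |w^3 − 27| ≤ 37|w − 3| < 37·(eps/37) = eps.

delta = min(1, eps/37)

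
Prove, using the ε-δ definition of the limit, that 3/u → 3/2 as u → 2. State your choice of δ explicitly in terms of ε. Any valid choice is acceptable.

Let ε > 0 be given. We seek δ > 0 such that 0 < |u − 2| < δ implies |3/u − (3/2)| < ε.
|3/u − (3/2)| = 3·|2 − u|/(2·|u|) = 3|u − 2|/(2|u|).
Require δ ≤ 1 so that |u| > 2 − 1 = 1, hence 2|u| > 2.
Then |3/u − (3/2)| < 3|u − 2|/2, which is < ε when |u − 2| < (2/3)ε.
Take δ = min(1, (2/3)ε). Then 0 < |u − 2| < δ gives both |u − 2| < 1 and |u − 2| < (2/3)ε, so |3/u − (3/2)| < ε.

δ = min(1, (2/3)ε)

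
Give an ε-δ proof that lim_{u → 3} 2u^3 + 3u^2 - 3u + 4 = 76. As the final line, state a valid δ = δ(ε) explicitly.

Let ε > 0 be given. We want δ > 0 such that 0 < |u − 3| < δ implies |(2u^3 + 3u^2 - 3u + 4) − 76| < ε.
(2u^3 + 3u^2 - 3u + 4) − 76 = 2u^3 + 3u^2 - 3u - 72 = (u − 3)(2u^2 + 9u + 24).
So |(2u^3 + 3u^2 - 3u + 4) − 76| = |u − 3|·|2u^2 + 9u + 24|.
Require δ ≤ 1. Then |u − 3| < 1 gives |u| < 4, and by the triangle inequality |2u^2 + 9u + 24| ≤ 2·4^2 + 9·4 + 24 = 92.
Hence |(2u^3 + 3u^2 - 3u + 4) − 76| ≤ 92|u − 3| < ε provided |u − 3| < ε/92.
Choosing δ = min(1, ε/92) ensures both conditions, hence |(2u^3 + 3u^2 - 3u + 4) − 76| < ε.

δ = min(1, ε/92)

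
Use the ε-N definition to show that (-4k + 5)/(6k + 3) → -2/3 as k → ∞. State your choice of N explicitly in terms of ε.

N = (7/6)/ε

Fix ε > 0. For k ≥ 1, |(-4k + 5)/(6k + 3) + 2/3| = |42|/(6(6k + 3)) = 42/(6(6k + 3)).
Since 6k + 3 ≥ 6k for k ≥ 1, this is ≤ 42/(6·6k) = (7/6)/k.
So |(-4k + 5)/(6k + 3) + 2/3| < ε whenever k > (7/6)/ε.
Take N = (7/6)/ε. If k > N then |(-4k + 5)/(6k + 3) + 2/3| ≤ (7/6)/k < ε.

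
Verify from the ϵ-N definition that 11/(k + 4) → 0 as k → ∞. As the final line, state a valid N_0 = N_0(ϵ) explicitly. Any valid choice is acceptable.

N_0 = 11/ϵ

Suppose ϵ > 0. For k ≥ 1, |11/(k + 4) − 0| = 11/(k + 4) ≤ 11/k.
We need 11/k < ϵ, i.e. k > 11/ϵ.
Take N_0 = 11/ϵ. If k > N_0 then |11/(k + 4)| ≤ 11/k < ϵ.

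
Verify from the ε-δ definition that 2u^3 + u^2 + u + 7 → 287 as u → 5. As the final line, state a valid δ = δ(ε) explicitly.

δ = min(1, ε/194)

Let ε > 0 be given. We want δ > 0 such that 0 < |u − 5| < δ implies |(2u^3 + u^2 + u + 7) − 287| < ε.
(2u^3 + u^2 + u + 7) − 287 = 2u^3 + u^2 + u - 280 = (u − 5)(2u^2 + 11u + 56).
So |(2u^3 + u^2 + u + 7) − 287| = |u − 5|·|2u^2 + 11u + 56|.
Assume first that |u − 5| < 1, so |u| < 6. Then |2u^2 + 11u + 56| ≤ 2·6^2 + 11·6 + 56 = 194.
Hence |(2u^3 + u^2 + u + 7) − 287| ≤ 194|u − 5| < ε provided |u − 5| < ε/194.
Choosing δ = min(1, ε/194) ensures both conditions, hence |(2u^3 + u^2 + u + 7) − 287| < ε.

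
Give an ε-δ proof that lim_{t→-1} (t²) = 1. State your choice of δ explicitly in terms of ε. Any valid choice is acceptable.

δ = min(2, ε/4)

Suppose ε > 0. We seek δ > 0 with 0 < |t + 1| < δ ⇒ |t² − 1| < ε.
Factor: t² − 1 = (t + 1)(t - 1), so |t² − 1| = |t + 1|·|t - 1|.
Restrict δ ≤ 2. Then |t + 1| < 2 gives |t| < 3, so by the triangle inequality |t - 1| ≤ 3 + 1 = 4.
Hence |t² − 1| ≤ 4|t + 1|, which is < ε once |t + 1| < ε/4.
Take δ = min(2, ε/4). If 0 < |t + 1| < δ then both bounds hold and |t² − 1| ≤ 4|t + 1| < 4·(ε/4) = ε.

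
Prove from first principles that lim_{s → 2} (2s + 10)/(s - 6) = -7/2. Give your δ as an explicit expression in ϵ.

Fix ϵ > 0. We want δ > 0 with 0 < |s − 2| < δ ⇒ |(2s + 10)/(s - 6) + 7/2| < ϵ.
Combining over a common denominator, (2s + 10)/(s - 6) + 7/2 = [(2s + 10)·(-4) − 14·(s - 6)] / [(-4)·(s - 6)] = -22(s − 2) / ((-4)(s - 6)).
So |(2s + 10)/(s - 6) + 7/2| = 22|s − 2| / (4·|s − 6|).
Restrict δ ≤ 2. Then |s − 2| < 2 gives |s − 6| = |(s − 2) + (-4)| ≥ 4 − 2 = 2.
Hence |(2s + 10)/(s - 6) + 7/2| < 22|s − 2|/(4·2) = (11/4)|s − 2|, which is < ϵ once |s − 2| < (4/11)ϵ.
Take δ = min(2, (4/11)ϵ). Then 0 < |s − 2| < δ forces both bounds, so |(2s + 10)/(s - 6) + 7/2| < ϵ.

δ = min(2, (4/11)ϵ)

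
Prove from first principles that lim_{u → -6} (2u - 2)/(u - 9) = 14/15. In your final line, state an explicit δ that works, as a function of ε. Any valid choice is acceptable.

δ = min(15/2, (225/32)ε)

Suppose ε > 0. We want δ > 0 with 0 < |u + 6| < δ ⇒ |(2u - 2)/(u - 9) − (14/15)| < ε.
Combining over a common denominator, (2u - 2)/(u - 9) − (14/15) = [(2u - 2)·(-15) − (-14)·(u - 9)] / [(-15)·(u - 9)] = -16(u + 6) / ((-15)(u - 9)).
So |(2u - 2)/(u - 9) − (14/15)| = 16|u + 6| / (15·|u − 9|).
Restrict δ ≤ 15/2. Then |u + 6| < 15/2 gives |u − 9| = |(u + 6) + (-15)| ≥ 15 − 15/2 = 15/2.
Hence |(2u - 2)/(u - 9) − (14/15)| < 16|u + 6|/(15·(15/2)) = (32/225)|u + 6|, which is < ε once |u + 6| < (225/32)ε.
Take δ = min(15/2, (225/32)ε). Then 0 < |u + 6| < δ forces both bounds, so |(2u - 2)/(u - 9) − (14/15)| < ε.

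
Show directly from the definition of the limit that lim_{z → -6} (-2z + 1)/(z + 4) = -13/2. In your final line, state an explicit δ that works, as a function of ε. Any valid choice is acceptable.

δ = min(1, (2/9)ε)

Let ε > 0 be given. We want δ > 0 with 0 < |z + 6| < δ ⇒ |(-2z + 1)/(z + 4) + 13/2| < ε.
Combining over a common denominator, (-2z + 1)/(z + 4) + 13/2 = [(-2z + 1)·(-2) − 13·(z + 4)] / [(-2)·(z + 4)] = -9(z + 6) / ((-2)(z + 4)).
So |(-2z + 1)/(z + 4) + 13/2| = 9|z + 6| / (2·|z + 4|).
Restrict δ ≤ 1. Then |z + 6| < 1 gives |z + 4| = |(z + 6) + (-2)| ≥ 2 − 1 = 1.
Hence |(-2z + 1)/(z + 4) + 13/2| < 9|z + 6|/(2·1) = (9/2)|z + 6|, which is < ε once |z + 6| < (2/9)ε.
Take δ = min(1, (2/9)ε). Then 0 < |z + 6| < δ forces both bounds, so |(-2z + 1)/(z + 4) + 13/2| < ε.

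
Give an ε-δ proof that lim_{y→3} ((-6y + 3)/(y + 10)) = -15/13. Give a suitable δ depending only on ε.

δ = min(13/2, (169/126)ε)

Fix ε > 0. We want δ > 0 with 0 < |y − 3| < δ ⇒ |(-6y + 3)/(y + 10) + 15/13| < ε.
Combining over a common denominator, (-6y + 3)/(y + 10) + 15/13 = [(-6y + 3)·13 − (-15)·(y + 10)] / [13·(y + 10)] = -63(y − 3) / (13(y + 10)).
So |(-6y + 3)/(y + 10) + 15/13| = 63|y − 3| / (13·|y + 10|).
Restrict δ ≤ 13/2. Then |y − 3| < 13/2 gives |y + 10| = |(y − 3) + 13| ≥ 13 − 13/2 = 13/2.
Hence |(-6y + 3)/(y + 10) + 15/13| < 63|y − 3|/(13·(13/2)) = (126/169)|y − 3|, which is < ε once |y − 3| < (169/126)ε.
Take δ = min(13/2, (169/126)ε). Then 0 < |y − 3| < δ forces both bounds, so |(-6y + 3)/(y + 10) + 15/13| < ε.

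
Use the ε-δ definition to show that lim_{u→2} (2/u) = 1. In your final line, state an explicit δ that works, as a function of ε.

Fix ε > 0. We seek δ > 0 such that 0 < |u − 2| < δ implies |2/u − 1| < ε.
|2/u − 1| = 2·|2 − u|/(2·|u|) = 2|u − 2|/(2|u|).
Require δ ≤ 1 so that |u| > 2 − 1 = 1, hence 2|u| > 2.
Then |2/u − 1| < 2|u − 2|/2, which is < ε when |u − 2| < ε.
Take δ = min(1, ε). Then 0 < |u − 2| < δ gives both |u − 2| < 1 and |u − 2| < ε, so |2/u − 1| < ε.

δ = min(1, ε)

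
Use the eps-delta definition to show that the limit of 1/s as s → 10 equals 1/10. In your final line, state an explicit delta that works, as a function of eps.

Let eps > 0. We seek delta > 0 such that 0 < |s − 10| < delta implies |1/s − (1/10)| < eps.
|1/s − (1/10)| = |10 − s|/(10·|s|) = |s − 10|/(10|s|).
Require delta ≤ 5 so that |s| > 10 − 5 = 5, hence 10|s| > 50.
Then |1/s − (1/10)| < |s − 10|/50, which is < eps when |s − 10| < 50eps.
Take delta = min(5, 50eps). Then 0 < |s − 10| < delta gives both |s − 10| < 5 and |s − 10| < 50eps, so |1/s − (1/10)| < eps.

delta = min(5, 50eps)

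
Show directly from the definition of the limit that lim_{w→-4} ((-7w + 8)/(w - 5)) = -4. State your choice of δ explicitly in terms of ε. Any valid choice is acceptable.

δ = min(9/2, (3/2)ε)

Fix ε > 0. We want δ > 0 with 0 < |w + 4| < δ ⇒ |(-7w + 8)/(w - 5) + 4| < ε.
Combining over a common denominator, (-7w + 8)/(w - 5) + 4 = [(-7w + 8)·(-9) − 36·(w - 5)] / [(-9)·(w - 5)] = 27(w + 4) / ((-9)(w - 5)).
So |(-7w + 8)/(w - 5) + 4| = 27|w + 4| / (9·|w − 5|).
Require δ ≤ 9/2, so |w − 5| ≥ |-9| − |w + 4| > 9 − 9/2 = 9/2.
Hence |(-7w + 8)/(w - 5) + 4| < 27|w + 4|/(9·(9/2)) = (2/3)|w + 4|, which is < ε once |w + 4| < (3/2)ε.
Take δ = min(9/2, (3/2)ε). Then 0 < |w + 4| < δ forces both bounds, so |(-7w + 8)/(w - 5) + 4| < ε.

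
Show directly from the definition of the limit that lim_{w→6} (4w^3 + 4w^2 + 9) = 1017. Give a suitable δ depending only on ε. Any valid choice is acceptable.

δ = min(1, ε/560)

Let ε > 0. We want δ > 0 such that 0 < |w − 6| < δ implies |(4w^3 + 4w^2 + 9) − 1017| < ε.
(4w^3 + 4w^2 + 9) − 1017 = 4w^3 + 4w^2 - 1008 = (w − 6)(4w^2 + 28w + 168).
So |(4w^3 + 4w^2 + 9) − 1017| = |w − 6|·|4w^2 + 28w + 168|.
Assume first that |w − 6| < 1, so |w| < 7. Then |4w^2 + 28w + 168| ≤ 4·7^2 + 28·7 + 168 = 560.
Hence |(4w^3 + 4w^2 + 9) − 1017| ≤ 560|w − 6| < ε provided |w − 6| < ε/560.
Choosing δ = min(1, ε/560) ensures both conditions, hence |(4w^3 + 4w^2 + 9) − 1017| < ε.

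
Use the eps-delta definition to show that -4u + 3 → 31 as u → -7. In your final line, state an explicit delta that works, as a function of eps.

delta = eps/4

Let eps > 0. We need delta > 0 so that 0 < |u + 7| < delta implies |(-4u + 3) − 31| < eps.
Since (-4u + 3) − 31 = -4(u + 7), we have |(-4u + 3) − 31| = 4|u + 7|.
Thus it suffices that |u + 7| < eps/4.
Take delta = eps/4. If 0 < |u + 7| < delta then |(-4u + 3) − 31| = 4|u + 7| < 4·(eps/4) = eps.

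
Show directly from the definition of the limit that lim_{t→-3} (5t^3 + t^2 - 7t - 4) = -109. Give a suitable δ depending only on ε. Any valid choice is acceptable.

δ = min(2, ε/230)

Let ε > 0. We want δ > 0 such that 0 < |t + 3| < δ implies |(5t^3 + t^2 - 7t - 4) + 109| < ε.
(5t^3 + t^2 - 7t - 4) + 109 = 5t^3 + t^2 - 7t + 105 = (t + 3)(5t^2 - 14t + 35).
So |(5t^3 + t^2 - 7t - 4) + 109| = |t + 3|·|5t^2 - 14t + 35|.
Assume first that |t + 3| < 2, so |t| < 5. Then |5t^2 - 14t + 35| ≤ 5·5^2 + 14·5 + 35 = 230.
Hence |(5t^3 + t^2 - 7t - 4) + 109| ≤ 230|t + 3| < ε provided |t + 3| < ε/230.
Take δ = min(2, ε/230). Then 0 < |t + 3| < δ gives both |t + 3| < 2 and |t + 3| < ε/230, so |(5t^3 + t^2 - 7t - 4) + 109| < ε.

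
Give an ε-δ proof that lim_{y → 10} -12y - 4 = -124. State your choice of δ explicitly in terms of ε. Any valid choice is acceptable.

Let ε > 0 be given. We need δ > 0 so that 0 < |y − 10| < δ implies |(-12y - 4) + 124| < ε.
|(-12y - 4) + 124| = |-12y + 120| = 12|y − 10|.
So 12|y − 10| < ε exactly when |y − 10| < ε/12.
Take δ = ε/12. If 0 < |y − 10| < δ then |(-12y - 4) + 124| = 12|y − 10| < 12·(ε/12) = ε.

δ = ε/12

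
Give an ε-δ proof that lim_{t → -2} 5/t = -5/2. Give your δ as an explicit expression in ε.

Let ε > 0 be given. We seek δ > 0 such that 0 < |t + 2| < δ implies |5/t + 5/2| < ε.
|5/t + 5/2| = 5·|-2 − t|/(2·|t|) = 5|t + 2|/(2|t|).
Restrict δ ≤ 1. Then |t + 2| < 1 gives |t| > 1, so 2|t| > 2.
Then |5/t + 5/2| < 5|t + 2|/2, which is < ε when |t + 2| < (2/5)ε.
Take δ = min(1, (2/5)ε). Then 0 < |t + 2| < δ gives both |t + 2| < 1 and |t + 2| < (2/5)ε, so |5/t + 5/2| < ε.

δ = min(1, (2/5)ε)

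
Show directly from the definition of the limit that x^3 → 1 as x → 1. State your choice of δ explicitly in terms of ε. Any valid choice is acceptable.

δ = min(1, ε/7)

Fix ε > 0. We seek δ > 0 with 0 < |x − 1| < δ ⇒ |x^3 − 1| < ε.
Factor: x^3 − 1 = (x − 1)(x^2 + x + 1), so |x^3 − 1| = |x − 1|·|x^2 + x + 1|.
Restrict δ ≤ 1. Then |x − 1| < 1 gives |x| < 2, so by the triangle inequality |x^2 + x + 1| ≤ 2^2 + 2 + 1 = 7.
Hence |x^3 − 1| ≤ 7|x − 1|, which is < ε once |x − 1| < ε/7.
Take δ = min(1, ε/7). If 0 < |x − 1| < δ then both bounds hold and |x^3 − 1| ≤ 7|x − 1| < 7·(ε/7) = ε.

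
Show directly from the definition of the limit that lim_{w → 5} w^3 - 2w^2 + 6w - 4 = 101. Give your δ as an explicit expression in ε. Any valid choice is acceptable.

Suppose ε > 0. We want δ > 0 such that 0 < |w − 5| < δ implies |(w^3 - 2w^2 + 6w - 4) − 101| < ε.
(w^3 - 2w^2 + 6w - 4) − 101 = w^3 - 2w^2 + 6w - 105 = (w − 5)(w^2 + 3w + 21).
So |(w^3 - 2w^2 + 6w - 4) − 101| = |w − 5|·|w^2 + 3w + 21|.
Require δ ≤ 2. Then |w − 5| < 2 gives |w| < 7, and by the triangle inequality |w^2 + 3w + 21| ≤ 7^2 + 3·7 + 21 = 91.
Hence |(w^3 - 2w^2 + 6w - 4) − 101| ≤ 91|w − 5| < ε provided |w − 5| < ε/91.
Take δ = min(2, ε/91). Then 0 < |w − 5| < δ gives both |w − 5| < 2 and |w − 5| < ε/91, so |(w^3 - 2w^2 + 6w - 4) − 101| < ε.

δ = min(2, ε/91)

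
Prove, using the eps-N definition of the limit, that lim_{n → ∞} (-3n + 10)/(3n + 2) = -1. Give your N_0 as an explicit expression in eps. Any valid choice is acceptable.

N_0 = 4/eps

Let eps > 0 be given. For n ≥ 1, |(-3n + 10)/(3n + 2) + 1| = |36|/(3(3n + 2)) = 36/(3(3n + 2)).
Since 3n + 2 ≥ 3n for n ≥ 1, this is ≤ 36/(3·3n) = 4/n.
So |(-3n + 10)/(3n + 2) + 1| < eps whenever n > 4/eps.
Take N_0 = 4/eps. If n > N_0 then |(-3n + 10)/(3n + 2) + 1| ≤ 4/n < eps.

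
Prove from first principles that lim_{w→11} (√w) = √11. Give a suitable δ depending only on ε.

Let ε > 0 be given. We want δ > 0 such that 0 < |w − 11| < δ implies |√w − √11| < ε.
Rationalise: √w − √11 = (w − 11)/(√w + √11), so |√w − √11| = |w − 11|/(√w + √11).
Restrict δ ≤ 11 so that |w − 11| < 11 forces w > 0, and then √w + √11 > √11.
Hence |√w − √11| < |w − 11|/√11, which is < ε once |w − 11| < √11·ε.
Take δ = min(11, √11·ε). If 0 < |w − 11| < δ then w > 0 and |√w − √11| < |w − 11|/√11 < ε.

δ = min(11, √11·ε)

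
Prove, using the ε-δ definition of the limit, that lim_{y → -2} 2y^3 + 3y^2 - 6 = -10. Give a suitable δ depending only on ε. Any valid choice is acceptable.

Fix ε > 0. We want δ > 0 such that 0 < |y + 2| < δ implies |(2y^3 + 3y^2 - 6) + 10| < ε.
(2y^3 + 3y^2 - 6) + 10 = 2y^3 + 3y^2 + 4 = (y + 2)(2y^2 - y + 2).
So |(2y^3 + 3y^2 - 6) + 10| = |y + 2|·|2y^2 - y + 2|.
Assume first that |y + 2| < 2, so |y| < 4. Then |2y^2 - y + 2| ≤ 2·4^2 + 4 + 2 = 38.
Hence |(2y^3 + 3y^2 - 6) + 10| ≤ 38|y + 2| < ε provided |y + 2| < ε/38.
Take δ = min(2, ε/38). Then 0 < |y + 2| < δ gives both |y + 2| < 2 and |y + 2| < ε/38, so |(2y^3 + 3y^2 - 6) + 10| < ε.

δ = min(2, ε/38)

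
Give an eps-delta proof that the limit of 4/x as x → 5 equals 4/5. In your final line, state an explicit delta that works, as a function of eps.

delta = min(5/2, (25/8)eps)

Fix eps > 0. We seek delta > 0 such that 0 < |x − 5| < delta implies |4/x − (4/5)| < eps.
|4/x − (4/5)| = 4·|5 − x|/(5·|x|) = 4|x − 5|/(5|x|).
Require delta ≤ 5/2 so that |x| > 5 − 5/2 = 5/2, hence 5|x| > 25/2.
Then |4/x − (4/5)| < 4|x − 5|/(25/2), which is < eps when |x − 5| < (25/8)eps.
Take delta = min(5/2, (25/8)eps). Then 0 < |x − 5| < delta gives both |x − 5| < 5/2 and |x − 5| < (25/8)eps, so |4/x − (4/5)| < eps.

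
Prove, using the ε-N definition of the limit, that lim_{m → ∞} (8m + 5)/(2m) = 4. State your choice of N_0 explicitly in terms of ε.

Let ε > 0. For m ≥ 1, |(8m + 5)/(2m) − 4| = |10|/(2(2m)) = 10/(2(2m)).
Since 2m ≥ 2m for m ≥ 1, this is ≤ 10/(2·2m) = (5/2)/m.
So |(8m + 5)/(2m) − 4| < ε whenever m > (5/2)/ε.
Take N_0 = (5/2)/ε. If m > N_0 then |(8m + 5)/(2m) − 4| ≤ (5/2)/m < ε.

N_0 = (5/2)/ε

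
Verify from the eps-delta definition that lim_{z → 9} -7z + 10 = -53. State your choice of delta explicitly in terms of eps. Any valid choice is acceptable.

delta = eps/7

Fix eps > 0. We need delta > 0 so that 0 < |z − 9| < delta implies |(-7z + 10) + 53| < eps.
|(-7z + 10) + 53| = |-7z + 63| = 7|z − 9|.
So 7|z − 9| < eps exactly when |z − 9| < eps/7.
Choosing delta = eps/7 gives |(-7z + 10) + 53| = 7|z − 9| < eps whenever |z − 9| < delta.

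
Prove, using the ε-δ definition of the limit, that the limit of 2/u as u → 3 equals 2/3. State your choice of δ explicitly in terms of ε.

Let ε > 0. We seek δ > 0 such that 0 < |u − 3| < δ implies |2/u − (2/3)| < ε.
|2/u − (2/3)| = 2·|3 − u|/(3·|u|) = 2|u − 3|/(3|u|).
Require δ ≤ 3/2 so that |u| > 3 − 3/2 = 3/2, hence 3|u| > 9/2.
Then |2/u − (2/3)| < 2|u − 3|/(9/2), which is < ε when |u − 3| < (9/4)ε.
Take δ = min(3/2, (9/4)ε). Then 0 < |u − 3| < δ gives both |u − 3| < 3/2 and |u − 3| < (9/4)ε, so |2/u − (2/3)| < ε.

δ = min(3/2, (9/4)ε)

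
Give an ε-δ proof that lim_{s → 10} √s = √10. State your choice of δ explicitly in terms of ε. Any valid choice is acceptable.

δ = min(10, √10·ε)

Let ε > 0 be given. We want δ > 0 such that 0 < |s − 10| < δ implies |√s − √10| < ε.
Rationalise: √s − √10 = (s − 10)/(√s + √10), so |√s − √10| = |s − 10|/(√s + √10).
Restrict δ ≤ 10 so that |s − 10| < 10 forces s > 0, and then √s + √10 > √10.
Hence |√s − √10| < |s − 10|/√10, which is < ε once |s − 10| < √10·ε.
Take δ = min(10, √10·ε). If 0 < |s − 10| < δ then s > 0 and |√s − √10| < |s − 10|/√10 < ε.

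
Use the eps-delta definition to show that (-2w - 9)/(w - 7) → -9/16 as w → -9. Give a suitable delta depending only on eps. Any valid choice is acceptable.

Suppose eps > 0. We want delta > 0 with 0 < |w + 9| < delta ⇒ |(-2w - 9)/(w - 7) + 9/16| < eps.
Combining over a common denominator, (-2w - 9)/(w - 7) + 9/16 = [(-2w - 9)·(-16) − 9·(w - 7)] / [(-16)·(w - 7)] = 23(w + 9) / ((-16)(w - 7)).
So |(-2w - 9)/(w - 7) + 9/16| = 23|w + 9| / (16·|w − 7|).
Require delta ≤ 8, so |w − 7| ≥ |-16| − |w + 9| > 16 − 8 = 8.
Hence |(-2w - 9)/(w - 7) + 9/16| < 23|w + 9|/(16·8) = (23/128)|w + 9|, which is < eps once |w + 9| < (128/23)eps.
Take delta = min(8, (128/23)eps). Then 0 < |w + 9| < delta forces both bounds, so |(-2w - 9)/(w - 7) + 9/16| < eps.

delta = min(8, (128/23)eps)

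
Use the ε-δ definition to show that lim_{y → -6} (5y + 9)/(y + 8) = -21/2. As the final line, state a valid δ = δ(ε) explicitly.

δ = min(1, (2/31)ε)

Let ε > 0 be given. We want δ > 0 with 0 < |y + 6| < δ ⇒ |(5y + 9)/(y + 8) + 21/2| < ε.
Combining over a common denominator, (5y + 9)/(y + 8) + 21/2 = [(5y + 9)·2 − (-21)·(y + 8)] / [2·(y + 8)] = 31(y + 6) / (2(y + 8)).
So |(5y + 9)/(y + 8) + 21/2| = 31|y + 6| / (2·|y + 8|).
Restrict δ ≤ 1. Then |y + 6| < 1 gives |y + 8| = |(y + 6) + 2| ≥ 2 − 1 = 1.
Hence |(5y + 9)/(y + 8) + 21/2| < 31|y + 6|/(2·1) = (31/2)|y + 6|, which is < ε once |y + 6| < (2/31)ε.
Take δ = min(1, (2/31)ε). Then 0 < |y + 6| < δ forces both bounds, so |(5y + 9)/(y + 8) + 21/2| < ε.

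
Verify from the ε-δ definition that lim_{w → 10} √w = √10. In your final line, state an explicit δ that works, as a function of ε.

Let ε > 0 be given. We want δ > 0 such that 0 < |w − 10| < δ implies |√w − √10| < ε.
Multiplying by the conjugate, |√w − √10| = |w − 10|/(√w + √10).
Restrict δ ≤ 10 so that |w − 10| < 10 forces w > 0, and then √w + √10 > √10.
Hence |√w − √10| < |w − 10|/√10, which is < ε once |w − 10| < √10·ε.
Take δ = min(10, √10·ε). If 0 < |w − 10| < δ then w > 0 and |√w − √10| < |w − 10|/√10 < ε.

δ = min(10, √10·ε)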